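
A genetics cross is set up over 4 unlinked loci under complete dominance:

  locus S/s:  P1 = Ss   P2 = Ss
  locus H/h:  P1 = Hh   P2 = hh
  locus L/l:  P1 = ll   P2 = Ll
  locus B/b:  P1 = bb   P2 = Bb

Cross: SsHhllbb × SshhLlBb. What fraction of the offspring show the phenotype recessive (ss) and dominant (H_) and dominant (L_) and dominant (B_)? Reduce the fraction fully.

P(ss H_ L_ B_) = 1/32

SsHhllbb gametes: SHlb×4, Shlb×4, sHlb×4, shlb×4
SshhLlBb gametes: ShLB×2, ShLb×2, ShlB×2, Shlb×2, shLB×2, shLb×2, shlB×2, shlb×2
SsHhllbb×SshhLlBb grid (16·16=256): SSHhLlBb=8 SSHhLlbb=8 SSHhllBb=8 SSHhllbb=8 SShhLlBb=8 SShhLlbb=8 SShhllBb=8 SShhllbb=8 SsHhLlBb=16 SsHhLlbb=16 SsHhllBb=16 SsHhllbb=16 SshhLlBb=16 SshhLlbb=16 SshhllBb=16 Sshhllbb=16 ssHhLlBb=8 ssHhLlbb=8 ssHhllBb=8 ssHhllbb=8 sshhLlBb=8 sshhLlbb=8 sshhllBb=8 sshhllbb=8
ss H_ L_ B_ hits 8/256; gcd=8; 8÷8/256÷8 = 1/32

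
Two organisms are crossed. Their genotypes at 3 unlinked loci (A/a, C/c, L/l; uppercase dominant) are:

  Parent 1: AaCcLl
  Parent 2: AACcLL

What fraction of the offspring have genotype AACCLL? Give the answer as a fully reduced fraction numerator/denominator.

AaCcLl gametes: ACL×1, ACl×1, AcL×1, Acl×1, aCL×1, aCl×1, acL×1, acl×1
AACcLL gametes: ACL×4, AcL×4
AaCcLl×AACcLL grid (8·8=64): AACCLL=4 AACCLl=4 AACcLL=8 AACcLl=8 AAccLL=4 AAccLl=4 AaCCLL=4 AaCCLl=4 AaCcLL=8 AaCcLl=8 AaccLL=4 AaccLl=4
AACCLL hits 4/64; gcd=4; 4÷4/64÷4 = 1/16

P(AACCLL) = 1/16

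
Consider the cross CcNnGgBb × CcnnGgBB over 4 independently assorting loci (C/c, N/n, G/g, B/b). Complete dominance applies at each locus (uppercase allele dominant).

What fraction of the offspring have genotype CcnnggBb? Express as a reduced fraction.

P(CcnnggBb) = 1/32

CcNnGgBb gametes: CNGB×1, CNGb×1, CNgB×1, CNgb×1, CnGB×1, CnGb×1, CngB×1, Cngb×1, cNGB×1, cNGb×1, cNgB×1, cNgb×1, cnGB×1, cnGb×1, cngB×1, cngb×1
CcnnGgBB gametes: CnGB×4, CngB×4, cnGB×4, cngB×4
CcNnGgBb×CcnnGgBB grid (16·16=256): CCNnGGBB=4 CCNnGGBb=4 CCNnGgBB=8 CCNnGgBb=8 CCNnggBB=4 CCNnggBb=4 CCnnGGBB=4 CCnnGGBb=4 CCnnGgBB=8 CCnnGgBb=8 CCnnggBB=4 CCnnggBb=4 CcNnGGBB=8 CcNnGGBb=8 CcNnGgBB=16 CcNnGgBb=16 CcNnggBB=8 CcNnggBb=8 CcnnGGBB=8 CcnnGGBb=8 CcnnGgBB=16 CcnnGgBb=16 CcnnggBB=8 CcnnggBb=8 ccNnGGBB=4 ccNnGGBb=4 ccNnGgBB=8 ccNnGgBb=8 ccNnggBB=4 ccNnggBb=4 ccnnGGBB=4 ccnnGGBb=4 ccnnGgBB=8 ccnnGgBb=8 ccnnggBB=4 ccnnggBb=4
CcnnggBb hits 8/256; gcd=8; 8÷8/256÷8 = 1/32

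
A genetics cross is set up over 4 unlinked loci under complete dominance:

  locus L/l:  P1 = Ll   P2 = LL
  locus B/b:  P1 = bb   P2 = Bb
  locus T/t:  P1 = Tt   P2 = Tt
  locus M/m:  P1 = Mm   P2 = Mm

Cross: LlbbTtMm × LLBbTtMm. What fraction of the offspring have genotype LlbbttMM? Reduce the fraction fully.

P(LlbbttMM) = 1/64

LlbbTtMm gametes: LbTM×2, LbTm×2, LbtM×2, Lbtm×2, lbTM×2, lbTm×2, lbtM×2, lbtm×2
LLBbTtMm gametes: LBTM×2, LBTm×2, LBtM×2, LBtm×2, LbTM×2, LbTm×2, LbtM×2, Lbtm×2
LlbbTtMm×LLBbTtMm grid (16·16=256): LLBbTTMM=4 LLBbTTMm=8 LLBbTTmm=4 LLBbTtMM=8 LLBbTtMm=16 LLBbTtmm=8 LLBbttMM=4 LLBbttMm=8 LLBbttmm=4 LLbbTTMM=4 LLbbTTMm=8 LLbbTTmm=4 LLbbTtMM=8 LLbbTtMm=16 LLbbTtmm=8 LLbbttMM=4 LLbbttMm=8 LLbbttmm=4 LlBbTTMM=4 LlBbTTMm=8 LlBbTTmm=4 LlBbTtMM=8 LlBbTtMm=16 LlBbTtmm=8 LlBbttMM=4 LlBbttMm=8 LlBbttmm=4 LlbbTTMM=4 LlbbTTMm=8 LlbbTTmm=4 LlbbTtMM=8 LlbbTtMm=16 LlbbTtmm=8 LlbbttMM=4 LlbbttMm=8 Llbbttmm=4
LlbbttMM hits 4/256; gcd=4; 4÷4/256÷4 = 1/64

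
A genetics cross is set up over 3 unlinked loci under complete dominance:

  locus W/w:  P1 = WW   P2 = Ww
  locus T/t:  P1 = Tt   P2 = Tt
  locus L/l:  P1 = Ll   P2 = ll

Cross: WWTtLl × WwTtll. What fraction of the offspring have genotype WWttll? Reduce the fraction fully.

P(WWttll) = 1/16

WWTtLl gametes: WTL×2, WTl×2, WtL×2, Wtl×2
WwTtll gametes: WTl×2, Wtl×2, wTl×2, wtl×2
WWTtLl×WwTtll grid (8·8=64): WWTTLl=4 WWTTll=4 WWTtLl=8 WWTtll=8 WWttLl=4 WWttll=4 WwTTLl=4 WwTTll=4 WwTtLl=8 WwTtll=8 WwttLl=4 Wwttll=4
WWttll hits 4/64; gcd=4; 4÷4/64÷4 = 1/16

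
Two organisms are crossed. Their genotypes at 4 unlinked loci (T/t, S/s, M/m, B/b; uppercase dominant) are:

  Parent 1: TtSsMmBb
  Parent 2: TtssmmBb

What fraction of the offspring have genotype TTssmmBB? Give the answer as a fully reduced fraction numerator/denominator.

TtSsMmBb gametes: TSMB×1, TSMb×1, TSmB×1, TSmb×1, TsMB×1, TsMb×1, TsmB×1, Tsmb×1, tSMB×1, tSMb×1, tSmB×1, tSmb×1, tsMB×1, tsMb×1, tsmB×1, tsmb×1
TtssmmBb gametes: TsmB×4, Tsmb×4, tsmB×4, tsmb×4
TtSsMmBb×TtssmmBb grid (16·16=256): TTSsMmBB=4 TTSsMmBb=8 TTSsMmbb=4 TTSsmmBB=4 TTSsmmBb=8 TTSsmmbb=4 TTssMmBB=4 TTssMmBb=8 TTssMmbb=4 TTssmmBB=4 TTssmmBb=8 TTssmmbb=4 TtSsMmBB=8 TtSsMmBb=16 TtSsMmbb=8 TtSsmmBB=8 TtSsmmBb=16 TtSsmmbb=8 TtssMmBB=8 TtssMmBb=16 TtssMmbb=8 TtssmmBB=8 TtssmmBb=16 Ttssmmbb=8 ttSsMmBB=4 ttSsMmBb=8 ttSsMmbb=4 ttSsmmBB=4 ttSsmmBb=8 ttSsmmbb=4 ttssMmBB=4 ttssMmBb=8 ttssMmbb=4 ttssmmBB=4 ttssmmBb=8 ttssmmbb=4
TTssmmBB hits 4/256; gcd=4; 4÷4/256÷4 = 1/64

P(TTssmmBB) = 1/64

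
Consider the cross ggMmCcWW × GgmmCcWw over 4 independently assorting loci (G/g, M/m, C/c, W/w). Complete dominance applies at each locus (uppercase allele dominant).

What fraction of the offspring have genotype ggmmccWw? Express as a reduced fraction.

ggMmCcWW gametes: gMCW×4, gMcW×4, gmCW×4, gmcW×4
GgmmCcWw gametes: GmCW×2, GmCw×2, GmcW×2, Gmcw×2, gmCW×2, gmCw×2, gmcW×2, gmcw×2
ggMmCcWW×GgmmCcWw grid (16·16=256): GgMmCCWW=8 GgMmCCWw=8 GgMmCcWW=16 GgMmCcWw=16 GgMmccWW=8 GgMmccWw=8 GgmmCCWW=8 GgmmCCWw=8 GgmmCcWW=16 GgmmCcWw=16 GgmmccWW=8 GgmmccWw=8 ggMmCCWW=8 ggMmCCWw=8 ggMmCcWW=16 ggMmCcWw=16 ggMmccWW=8 ggMmccWw=8 ggmmCCWW=8 ggmmCCWw=8 ggmmCcWW=16 ggmmCcWw=16 ggmmccWW=8 ggmmccWw=8
ggmmccWw hits 8/256; gcd=8; 8÷8/256÷8 = 1/32

P(ggmmccWw) = 1/32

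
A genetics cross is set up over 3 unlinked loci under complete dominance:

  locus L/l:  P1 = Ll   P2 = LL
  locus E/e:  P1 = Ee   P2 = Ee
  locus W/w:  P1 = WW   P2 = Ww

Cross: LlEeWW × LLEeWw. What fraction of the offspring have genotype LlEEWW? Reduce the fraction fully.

LlEeWW gametes: LEW×2, LeW×2, lEW×2, leW×2
LLEeWw gametes: LEW×2, LEw×2, LeW×2, Lew×2
LlEeWW×LLEeWw grid (8·8=64): LLEEWW=4 LLEEWw=4 LLEeWW=8 LLEeWw=8 LLeeWW=4 LLeeWw=4 LlEEWW=4 LlEEWw=4 LlEeWW=8 LlEeWw=8 LleeWW=4 LleeWw=4
LlEEWW hits 4/64; gcd=4; 4÷4/64÷4 = 1/16

P(LlEEWW) = 1/16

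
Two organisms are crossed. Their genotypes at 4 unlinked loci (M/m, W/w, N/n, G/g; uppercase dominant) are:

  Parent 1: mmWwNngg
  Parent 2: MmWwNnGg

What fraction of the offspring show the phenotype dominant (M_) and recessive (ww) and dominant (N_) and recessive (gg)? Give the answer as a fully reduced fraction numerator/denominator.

P(M_ ww N_ gg) = 3/64

mmWwNngg gametes: mWNg×4, mWng×4, mwNg×4, mwng×4
MmWwNnGg gametes: MWNG×1, MWNg×1, MWnG×1, MWng×1, MwNG×1, MwNg×1, MwnG×1, Mwng×1, mWNG×1, mWNg×1, mWnG×1, mWng×1, mwNG×1, mwNg×1, mwnG×1, mwng×1
mmWwNngg×MmWwNnGg grid (16·16=256): MmWWNNGg=4 MmWWNNgg=4 MmWWNnGg=8 MmWWNngg=8 MmWWnnGg=4 MmWWnngg=4 MmWwNNGg=8 MmWwNNgg=8 MmWwNnGg=16 MmWwNngg=16 MmWwnnGg=8 MmWwnngg=8 MmwwNNGg=4 MmwwNNgg=4 MmwwNnGg=8 MmwwNngg=8 MmwwnnGg=4 Mmwwnngg=4 mmWWNNGg=4 mmWWNNgg=4 mmWWNnGg=8 mmWWNngg=8 mmWWnnGg=4 mmWWnngg=4 mmWwNNGg=8 mmWwNNgg=8 mmWwNnGg=16 mmWwNngg=16 mmWwnnGg=8 mmWwnngg=8 mmwwNNGg=4 mmwwNNgg=4 mmwwNnGg=8 mmwwNngg=8 mmwwnnGg=4 mmwwnngg=4
M_ ww N_ gg hits 12/256; gcd=4; 12÷4/256÷4 = 3/64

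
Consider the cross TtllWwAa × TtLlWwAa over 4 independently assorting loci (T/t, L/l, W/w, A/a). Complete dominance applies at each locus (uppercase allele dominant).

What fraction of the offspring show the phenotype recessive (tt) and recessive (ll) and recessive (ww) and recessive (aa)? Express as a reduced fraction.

P(tt ll ww aa) = 1/128

TtllWwAa gametes: TlWA×2, TlWa×2, TlwA×2, Tlwa×2, tlWA×2, tlWa×2, tlwA×2, tlwa×2
TtLlWwAa gametes: TLWA×1, TLWa×1, TLwA×1, TLwa×1, TlWA×1, TlWa×1, TlwA×1, Tlwa×1, tLWA×1, tLWa×1, tLwA×1, tLwa×1, tlWA×1, tlWa×1, tlwA×1, tlwa×1
TtllWwAa×TtLlWwAa grid (16·16=256): TTLlWWAA=2 TTLlWWAa=4 TTLlWWaa=2 TTLlWwAA=4 TTLlWwAa=8 TTLlWwaa=4 TTLlwwAA=2 TTLlwwAa=4 TTLlwwaa=2 TTllWWAA=2 TTllWWAa=4 TTllWWaa=2 TTllWwAA=4 TTllWwAa=8 TTllWwaa=4 TTllwwAA=2 TTllwwAa=4 TTllwwaa=2 TtLlWWAA=4 TtLlWWAa=8 TtLlWWaa=4 TtLlWwAA=8 TtLlWwAa=16 TtLlWwaa=8 TtLlwwAA=4 TtLlwwAa=8 TtLlwwaa=4 TtllWWAA=4 TtllWWAa=8 TtllWWaa=4 TtllWwAA=8 TtllWwAa=16 TtllWwaa=8 TtllwwAA=4 TtllwwAa=8 Ttllwwaa=4 ttLlWWAA=2 ttLlWWAa=4 ttLlWWaa=2 ttLlWwAA=4 ttLlWwAa=8 ttLlWwaa=4 ttLlwwAA=2 ttLlwwAa=4 ttLlwwaa=2 ttllWWAA=2 ttllWWAa=4 ttllWWaa=2 ttllWwAA=4 ttllWwAa=8 ttllWwaa=4 ttllwwAA=2 ttllwwAa=4 ttllwwaa=2
tt ll ww aa hits 2/256; gcd=2; 2÷2/256÷2 = 1/128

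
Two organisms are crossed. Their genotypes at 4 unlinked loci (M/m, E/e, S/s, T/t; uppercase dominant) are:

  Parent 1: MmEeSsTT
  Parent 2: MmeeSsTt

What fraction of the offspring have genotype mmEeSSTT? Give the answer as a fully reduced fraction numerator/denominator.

MmEeSsTT gametes: MEST×2, MEsT×2, MeST×2, MesT×2, mEST×2, mEsT×2, meST×2, mesT×2
MmeeSsTt gametes: MeST×2, MeSt×2, MesT×2, Mest×2, meST×2, meSt×2, mesT×2, mest×2
MmEeSsTT×MmeeSsTt grid (16·16=256): MMEeSSTT=4 MMEeSSTt=4 MMEeSsTT=8 MMEeSsTt=8 MMEessTT=4 MMEessTt=4 MMeeSSTT=4 MMeeSSTt=4 MMeeSsTT=8 MMeeSsTt=8 MMeessTT=4 MMeessTt=4 MmEeSSTT=8 MmEeSSTt=8 MmEeSsTT=16 MmEeSsTt=16 MmEessTT=8 MmEessTt=8 MmeeSSTT=8 MmeeSSTt=8 MmeeSsTT=16 MmeeSsTt=16 MmeessTT=8 MmeessTt=8 mmEeSSTT=4 mmEeSSTt=4 mmEeSsTT=8 mmEeSsTt=8 mmEessTT=4 mmEessTt=4 mmeeSSTT=4 mmeeSSTt=4 mmeeSsTT=8 mmeeSsTt=8 mmeessTT=4 mmeessTt=4
mmEeSSTT hits 4/256; gcd=4; 4÷4/256÷4 = 1/64

P(mmEeSSTT) = 1/64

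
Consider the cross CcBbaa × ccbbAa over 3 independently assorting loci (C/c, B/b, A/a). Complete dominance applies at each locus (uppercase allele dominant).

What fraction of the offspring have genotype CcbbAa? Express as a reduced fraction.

P(CcbbAa) = 1/8

CcBbaa gametes: CBa×2, Cba×2, cBa×2, cba×2
ccbbAa gametes: cbA×4, cba×4
CcBbaa×ccbbAa grid (8·8=64): CcBbAa=8 CcBbaa=8 CcbbAa=8 Ccbbaa=8 ccBbAa=8 ccBbaa=8 ccbbAa=8 ccbbaa=8
CcbbAa hits 8/64; gcd=8; 8÷8/64÷8 = 1/8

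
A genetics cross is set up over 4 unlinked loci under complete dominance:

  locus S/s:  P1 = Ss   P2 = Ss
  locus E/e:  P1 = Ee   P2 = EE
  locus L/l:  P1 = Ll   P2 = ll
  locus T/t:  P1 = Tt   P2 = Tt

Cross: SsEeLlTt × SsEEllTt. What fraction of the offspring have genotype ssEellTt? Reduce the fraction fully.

P(ssEellTt) = 1/32

SsEeLlTt gametes: SELT×1, SELt×1, SElT×1, SElt×1, SeLT×1, SeLt×1, SelT×1, Selt×1, sELT×1, sELt×1, sElT×1, sElt×1, seLT×1, seLt×1, selT×1, selt×1
SsEEllTt gametes: SElT×4, SElt×4, sElT×4, sElt×4
SsEeLlTt×SsEEllTt grid (16·16=256): SSEELlTT=4 SSEELlTt=8 SSEELltt=4 SSEEllTT=4 SSEEllTt=8 SSEElltt=4 SSEeLlTT=4 SSEeLlTt=8 SSEeLltt=4 SSEellTT=4 SSEellTt=8 SSEelltt=4 SsEELlTT=8 SsEELlTt=16 SsEELltt=8 SsEEllTT=8 SsEEllTt=16 SsEElltt=8 SsEeLlTT=8 SsEeLlTt=16 SsEeLltt=8 SsEellTT=8 SsEellTt=16 SsEelltt=8 ssEELlTT=4 ssEELlTt=8 ssEELltt=4 ssEEllTT=4 ssEEllTt=8 ssEElltt=4 ssEeLlTT=4 ssEeLlTt=8 ssEeLltt=4 ssEellTT=4 ssEellTt=8 ssEelltt=4
ssEellTt hits 8/256; gcd=8; 8÷8/256÷8 = 1/32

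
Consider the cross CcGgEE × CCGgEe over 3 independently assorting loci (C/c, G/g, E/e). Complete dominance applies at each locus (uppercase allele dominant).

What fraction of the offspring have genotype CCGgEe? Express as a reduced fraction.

CcGgEE gametes: CGE×2, CgE×2, cGE×2, cgE×2
CCGgEe gametes: CGE×2, CGe×2, CgE×2, Cge×2
CcGgEE×CCGgEe grid (8·8=64): CCGGEE=4 CCGGEe=4 CCGgEE=8 CCGgEe=8 CCggEE=4 CCggEe=4 CcGGEE=4 CcGGEe=4 CcGgEE=8 CcGgEe=8 CcggEE=4 CcggEe=4
CCGgEe hits 8/64; gcd=8; 8÷8/64÷8 = 1/8

P(CCGgEe) = 1/8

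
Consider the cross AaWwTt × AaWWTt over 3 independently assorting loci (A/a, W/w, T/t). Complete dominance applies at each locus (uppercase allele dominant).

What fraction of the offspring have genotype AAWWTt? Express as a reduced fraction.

AaWwTt gametes: AWT×1, AWt×1, AwT×1, Awt×1, aWT×1, aWt×1, awT×1, awt×1
AaWWTt gametes: AWT×2, AWt×2, aWT×2, aWt×2
AaWwTt×AaWWTt grid (8·8=64): AAWWTT=2 AAWWTt=4 AAWWtt=2 AAWwTT=2 AAWwTt=4 AAWwtt=2 AaWWTT=4 AaWWTt=8 AaWWtt=4 AaWwTT=4 AaWwTt=8 AaWwtt=4 aaWWTT=2 aaWWTt=4 aaWWtt=2 aaWwTT=2 aaWwTt=4 aaWwtt=2
AAWWTt hits 4/64; gcd=4; 4÷4/64÷4 = 1/16

P(AAWWTt) = 1/16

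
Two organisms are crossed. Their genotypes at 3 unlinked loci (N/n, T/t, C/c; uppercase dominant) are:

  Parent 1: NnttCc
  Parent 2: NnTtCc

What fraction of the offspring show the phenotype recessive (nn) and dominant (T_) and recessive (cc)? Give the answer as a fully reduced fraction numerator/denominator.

NnttCc gametes: NtC×2, Ntc×2, ntC×2, ntc×2
NnTtCc gametes: NTC×1, NTc×1, NtC×1, Ntc×1, nTC×1, nTc×1, ntC×1, ntc×1
NnttCc×NnTtCc grid (8·8=64): NNTtCC=2 NNTtCc=4 NNTtcc=2 NNttCC=2 NNttCc=4 NNttcc=2 NnTtCC=4 NnTtCc=8 NnTtcc=4 NnttCC=4 NnttCc=8 Nnttcc=4 nnTtCC=2 nnTtCc=4 nnTtcc=2 nnttCC=2 nnttCc=4 nnttcc=2
nn T_ cc hits 2/64; gcd=2; 2÷2/64÷2 = 1/32

P(nn T_ cc) = 1/32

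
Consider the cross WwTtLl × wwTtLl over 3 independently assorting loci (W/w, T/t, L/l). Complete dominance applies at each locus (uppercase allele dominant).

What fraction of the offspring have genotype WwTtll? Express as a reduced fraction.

P(WwTtll) = 1/16

WwTtLl gametes: WTL×1, WTl×1, WtL×1, Wtl×1, wTL×1, wTl×1, wtL×1, wtl×1
wwTtLl gametes: wTL×2, wTl×2, wtL×2, wtl×2
WwTtLl×wwTtLl grid (8·8=64): WwTTLL=2 WwTTLl=4 WwTTll=2 WwTtLL=4 WwTtLl=8 WwTtll=4 WwttLL=2 WwttLl=4 Wwttll=2 wwTTLL=2 wwTTLl=4 wwTTll=2 wwTtLL=4 wwTtLl=8 wwTtll=4 wwttLL=2 wwttLl=4 wwttll=2
WwTtll hits 4/64; gcd=4; 4÷4/64÷4 = 1/16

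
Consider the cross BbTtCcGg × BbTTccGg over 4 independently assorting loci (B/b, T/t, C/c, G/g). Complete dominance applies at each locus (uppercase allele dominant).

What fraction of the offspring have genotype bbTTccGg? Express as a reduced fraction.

P(bbTTccGg) = 1/32

BbTtCcGg gametes: BTCG×1, BTCg×1, BTcG×1, BTcg×1, BtCG×1, BtCg×1, BtcG×1, Btcg×1, bTCG×1, bTCg×1, bTcG×1, bTcg×1, btCG×1, btCg×1, btcG×1, btcg×1
BbTTccGg gametes: BTcG×4, BTcg×4, bTcG×4, bTcg×4
BbTtCcGg×BbTTccGg grid (16·16=256): BBTTCcGG=4 BBTTCcGg=8 BBTTCcgg=4 BBTTccGG=4 BBTTccGg=8 BBTTccgg=4 BBTtCcGG=4 BBTtCcGg=8 BBTtCcgg=4 BBTtccGG=4 BBTtccGg=8 BBTtccgg=4 BbTTCcGG=8 BbTTCcGg=16 BbTTCcgg=8 BbTTccGG=8 BbTTccGg=16 BbTTccgg=8 BbTtCcGG=8 BbTtCcGg=16 BbTtCcgg=8 BbTtccGG=8 BbTtccGg=16 BbTtccgg=8 bbTTCcGG=4 bbTTCcGg=8 bbTTCcgg=4 bbTTccGG=4 bbTTccGg=8 bbTTccgg=4 bbTtCcGG=4 bbTtCcGg=8 bbTtCcgg=4 bbTtccGG=4 bbTtccGg=8 bbTtccgg=4
bbTTccGg hits 8/256; gcd=8; 8÷8/256÷8 = 1/32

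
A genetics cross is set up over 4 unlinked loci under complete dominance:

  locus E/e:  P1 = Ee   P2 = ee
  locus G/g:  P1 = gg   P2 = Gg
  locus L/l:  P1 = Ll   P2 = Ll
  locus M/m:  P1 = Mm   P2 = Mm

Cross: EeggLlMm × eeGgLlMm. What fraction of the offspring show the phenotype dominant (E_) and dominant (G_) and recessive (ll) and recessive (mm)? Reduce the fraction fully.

EeggLlMm gametes: EgLM×2, EgLm×2, EglM×2, Eglm×2, egLM×2, egLm×2, eglM×2, eglm×2
eeGgLlMm gametes: eGLM×2, eGLm×2, eGlM×2, eGlm×2, egLM×2, egLm×2, eglM×2, eglm×2
EeggLlMm×eeGgLlMm grid (16·16=256): EeGgLLMM=4 EeGgLLMm=8 EeGgLLmm=4 EeGgLlMM=8 EeGgLlMm=16 EeGgLlmm=8 EeGgllMM=4 EeGgllMm=8 EeGgllmm=4 EeggLLMM=4 EeggLLMm=8 EeggLLmm=4 EeggLlMM=8 EeggLlMm=16 EeggLlmm=8 EeggllMM=4 EeggllMm=8 Eeggllmm=4 eeGgLLMM=4 eeGgLLMm=8 eeGgLLmm=4 eeGgLlMM=8 eeGgLlMm=16 eeGgLlmm=8 eeGgllMM=4 eeGgllMm=8 eeGgllmm=4 eeggLLMM=4 eeggLLMm=8 eeggLLmm=4 eeggLlMM=8 eeggLlMm=16 eeggLlmm=8 eeggllMM=4 eeggllMm=8 eeggllmm=4
E_ G_ ll mm hits 4/256; gcd=4; 4÷4/256÷4 = 1/64

P(E_ G_ ll mm) = 1/64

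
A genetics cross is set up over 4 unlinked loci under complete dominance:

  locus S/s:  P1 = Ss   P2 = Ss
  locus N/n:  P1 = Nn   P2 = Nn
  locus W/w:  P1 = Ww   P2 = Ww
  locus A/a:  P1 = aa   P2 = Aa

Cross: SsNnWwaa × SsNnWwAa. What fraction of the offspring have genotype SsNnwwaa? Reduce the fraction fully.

P(SsNnwwaa) = 1/32

SsNnWwaa gametes: SNWa×2, SNwa×2, SnWa×2, Snwa×2, sNWa×2, sNwa×2, snWa×2, snwa×2
SsNnWwAa gametes: SNWA×1, SNWa×1, SNwA×1, SNwa×1, SnWA×1, SnWa×1, SnwA×1, Snwa×1, sNWA×1, sNWa×1, sNwA×1, sNwa×1, snWA×1, snWa×1, snwA×1, snwa×1
SsNnWwaa×SsNnWwAa grid (16·16=256): SSNNWWAa=2 SSNNWWaa=2 SSNNWwAa=4 SSNNWwaa=4 SSNNwwAa=2 SSNNwwaa=2 SSNnWWAa=4 SSNnWWaa=4 SSNnWwAa=8 SSNnWwaa=8 SSNnwwAa=4 SSNnwwaa=4 SSnnWWAa=2 SSnnWWaa=2 SSnnWwAa=4 SSnnWwaa=4 SSnnwwAa=2 SSnnwwaa=2 SsNNWWAa=4 SsNNWWaa=4 SsNNWwAa=8 SsNNWwaa=8 SsNNwwAa=4 SsNNwwaa=4 SsNnWWAa=8 SsNnWWaa=8 SsNnWwAa=16 SsNnWwaa=16 SsNnwwAa=8 SsNnwwaa=8 SsnnWWAa=4 SsnnWWaa=4 SsnnWwAa=8 SsnnWwaa=8 SsnnwwAa=4 Ssnnwwaa=4 ssNNWWAa=2 ssNNWWaa=2 ssNNWwAa=4 ssNNWwaa=4 ssNNwwAa=2 ssNNwwaa=2 ssNnWWAa=4 ssNnWWaa=4 ssNnWwAa=8 ssNnWwaa=8 ssNnwwAa=4 ssNnwwaa=4 ssnnWWAa=2 ssnnWWaa=2 ssnnWwAa=4 ssnnWwaa=4 ssnnwwAa=2 ssnnwwaa=2
SsNnwwaa hits 8/256; gcd=8; 8÷8/256÷8 = 1/32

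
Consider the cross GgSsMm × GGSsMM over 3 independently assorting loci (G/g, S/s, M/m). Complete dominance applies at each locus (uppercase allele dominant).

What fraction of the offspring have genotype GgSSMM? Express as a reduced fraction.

GgSsMm gametes: GSM×1, GSm×1, GsM×1, Gsm×1, gSM×1, gSm×1, gsM×1, gsm×1
GGSsMM gametes: GSM×4, GsM×4
GgSsMm×GGSsMM grid (8·8=64): GGSSMM=4 GGSSMm=4 GGSsMM=8 GGSsMm=8 GGssMM=4 GGssMm=4 GgSSMM=4 GgSSMm=4 GgSsMM=8 GgSsMm=8 GgssMM=4 GgssMm=4
GgSSMM hits 4/64; gcd=4; 4÷4/64÷4 = 1/16

P(GgSSMM) = 1/16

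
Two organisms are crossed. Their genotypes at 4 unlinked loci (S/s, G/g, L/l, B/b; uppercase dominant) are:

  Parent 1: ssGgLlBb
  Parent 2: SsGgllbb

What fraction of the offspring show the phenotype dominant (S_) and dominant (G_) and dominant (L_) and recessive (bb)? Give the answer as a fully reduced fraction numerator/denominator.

P(S_ G_ L_ bb) = 3/32

ssGgLlBb gametes: sGLB×2, sGLb×2, sGlB×2, sGlb×2, sgLB×2, sgLb×2, sglB×2, sglb×2
SsGgllbb gametes: SGlb×4, Sglb×4, sGlb×4, sglb×4
ssGgLlBb×SsGgllbb grid (16·16=256): SsGGLlBb=8 SsGGLlbb=8 SsGGllBb=8 SsGGllbb=8 SsGgLlBb=16 SsGgLlbb=16 SsGgllBb=16 SsGgllbb=16 SsggLlBb=8 SsggLlbb=8 SsggllBb=8 Ssggllbb=8 ssGGLlBb=8 ssGGLlbb=8 ssGGllBb=8 ssGGllbb=8 ssGgLlBb=16 ssGgLlbb=16 ssGgllBb=16 ssGgllbb=16 ssggLlBb=8 ssggLlbb=8 ssggllBb=8 ssggllbb=8
S_ G_ L_ bb hits 24/256; gcd=8; 24÷8/256÷8 = 3/32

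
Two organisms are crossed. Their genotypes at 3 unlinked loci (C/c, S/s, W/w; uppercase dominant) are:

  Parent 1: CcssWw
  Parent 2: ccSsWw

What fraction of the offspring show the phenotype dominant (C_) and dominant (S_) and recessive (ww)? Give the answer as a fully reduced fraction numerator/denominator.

P(C_ S_ ww) = 1/16

CcssWw gametes: CsW×2, Csw×2, csW×2, csw×2
ccSsWw gametes: cSW×2, cSw×2, csW×2, csw×2
CcssWw×ccSsWw grid (8·8=64): CcSsWW=4 CcSsWw=8 CcSsww=4 CcssWW=4 CcssWw=8 Ccssww=4 ccSsWW=4 ccSsWw=8 ccSsww=4 ccssWW=4 ccssWw=8 ccssww=4
C_ S_ ww hits 4/64; gcd=4; 4÷4/64÷4 = 1/16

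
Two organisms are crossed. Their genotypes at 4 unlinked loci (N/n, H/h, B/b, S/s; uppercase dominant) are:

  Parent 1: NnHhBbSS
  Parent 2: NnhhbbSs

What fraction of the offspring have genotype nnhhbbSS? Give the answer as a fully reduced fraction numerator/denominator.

NnHhBbSS gametes: NHBS×2, NHbS×2, NhBS×2, NhbS×2, nHBS×2, nHbS×2, nhBS×2, nhbS×2
NnhhbbSs gametes: NhbS×4, Nhbs×4, nhbS×4, nhbs×4
NnHhBbSS×NnhhbbSs grid (16·16=256): NNHhBbSS=8 NNHhBbSs=8 NNHhbbSS=8 NNHhbbSs=8 NNhhBbSS=8 NNhhBbSs=8 NNhhbbSS=8 NNhhbbSs=8 NnHhBbSS=16 NnHhBbSs=16 NnHhbbSS=16 NnHhbbSs=16 NnhhBbSS=16 NnhhBbSs=16 NnhhbbSS=16 NnhhbbSs=16 nnHhBbSS=8 nnHhBbSs=8 nnHhbbSS=8 nnHhbbSs=8 nnhhBbSS=8 nnhhBbSs=8 nnhhbbSS=8 nnhhbbSs=8
nnhhbbSS hits 8/256; gcd=8; 8÷8/256÷8 = 1/32

P(nnhhbbSS) = 1/32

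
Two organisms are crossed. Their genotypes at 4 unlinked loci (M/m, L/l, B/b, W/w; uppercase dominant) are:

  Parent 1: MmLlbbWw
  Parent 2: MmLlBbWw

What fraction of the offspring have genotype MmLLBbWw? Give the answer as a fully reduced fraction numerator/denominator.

P(MmLLBbWw) = 1/32

MmLlbbWw gametes: MLbW×2, MLbw×2, MlbW×2, Mlbw×2, mLbW×2, mLbw×2, mlbW×2, mlbw×2
MmLlBbWw gametes: MLBW×1, MLBw×1, MLbW×1, MLbw×1, MlBW×1, MlBw×1, MlbW×1, Mlbw×1, mLBW×1, mLBw×1, mLbW×1, mLbw×1, mlBW×1, mlBw×1, mlbW×1, mlbw×1
MmLlbbWw×MmLlBbWw grid (16·16=256): MMLLBbWW=2 MMLLBbWw=4 MMLLBbww=2 MMLLbbWW=2 MMLLbbWw=4 MMLLbbww=2 MMLlBbWW=4 MMLlBbWw=8 MMLlBbww=4 MMLlbbWW=4 MMLlbbWw=8 MMLlbbww=4 MMllBbWW=2 MMllBbWw=4 MMllBbww=2 MMllbbWW=2 MMllbbWw=4 MMllbbww=2 MmLLBbWW=4 MmLLBbWw=8 MmLLBbww=4 MmLLbbWW=4 MmLLbbWw=8 MmLLbbww=4 MmLlBbWW=8 MmLlBbWw=16 MmLlBbww=8 MmLlbbWW=8 MmLlbbWw=16 MmLlbbww=8 MmllBbWW=4 MmllBbWw=8 MmllBbww=4 MmllbbWW=4 MmllbbWw=8 Mmllbbww=4 mmLLBbWW=2 mmLLBbWw=4 mmLLBbww=2 mmLLbbWW=2 mmLLbbWw=4 mmLLbbww=2 mmLlBbWW=4 mmLlBbWw=8 mmLlBbww=4 mmLlbbWW=4 mmLlbbWw=8 mmLlbbww=4 mmllBbWW=2 mmllBbWw=4 mmllBbww=2 mmllbbWW=2 mmllbbWw=4 mmllbbww=2
MmLLBbWw hits 8/256; gcd=8; 8÷8/256÷8 = 1/32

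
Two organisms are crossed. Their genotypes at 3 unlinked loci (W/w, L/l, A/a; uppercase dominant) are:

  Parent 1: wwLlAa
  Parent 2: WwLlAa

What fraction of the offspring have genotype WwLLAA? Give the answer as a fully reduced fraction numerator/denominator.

P(WwLLAA) = 1/32

wwLlAa gametes: wLA×2, wLa×2, wlA×2, wla×2
WwLlAa gametes: WLA×1, WLa×1, WlA×1, Wla×1, wLA×1, wLa×1, wlA×1, wla×1
wwLlAa×WwLlAa grid (8·8=64): WwLLAA=2 WwLLAa=4 WwLLaa=2 WwLlAA=4 WwLlAa=8 WwLlaa=4 WwllAA=2 WwllAa=4 Wwllaa=2 wwLLAA=2 wwLLAa=4 wwLLaa=2 wwLlAA=4 wwLlAa=8 wwLlaa=4 wwllAA=2 wwllAa=4 wwllaa=2
WwLLAA hits 2/64; gcd=2; 2÷2/64÷2 = 1/32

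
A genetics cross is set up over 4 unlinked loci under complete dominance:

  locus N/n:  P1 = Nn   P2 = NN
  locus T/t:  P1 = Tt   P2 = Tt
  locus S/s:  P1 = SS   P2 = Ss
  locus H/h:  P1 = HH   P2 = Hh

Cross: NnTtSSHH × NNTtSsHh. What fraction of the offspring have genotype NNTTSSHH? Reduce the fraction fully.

P(NNTTSSHH) = 1/32

NnTtSSHH gametes: NTSH×4, NtSH×4, nTSH×4, ntSH×4
NNTtSsHh gametes: NTSH×2, NTSh×2, NTsH×2, NTsh×2, NtSH×2, NtSh×2, NtsH×2, Ntsh×2
NnTtSSHH×NNTtSsHh grid (16·16=256): NNTTSSHH=8 NNTTSSHh=8 NNTTSsHH=8 NNTTSsHh=8 NNTtSSHH=16 NNTtSSHh=16 NNTtSsHH=16 NNTtSsHh=16 NNttSSHH=8 NNttSSHh=8 NNttSsHH=8 NNttSsHh=8 NnTTSSHH=8 NnTTSSHh=8 NnTTSsHH=8 NnTTSsHh=8 NnTtSSHH=16 NnTtSSHh=16 NnTtSsHH=16 NnTtSsHh=16 NnttSSHH=8 NnttSSHh=8 NnttSsHH=8 NnttSsHh=8
NNTTSSHH hits 8/256; gcd=8; 8÷8/256÷8 = 1/32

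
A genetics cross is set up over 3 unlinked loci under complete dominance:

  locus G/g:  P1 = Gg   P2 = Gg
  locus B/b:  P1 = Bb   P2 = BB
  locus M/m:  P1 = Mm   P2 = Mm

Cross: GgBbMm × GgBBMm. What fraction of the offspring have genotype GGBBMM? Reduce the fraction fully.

GgBbMm gametes: GBM×1, GBm×1, GbM×1, Gbm×1, gBM×1, gBm×1, gbM×1, gbm×1
GgBBMm gametes: GBM×2, GBm×2, gBM×2, gBm×2
GgBbMm×GgBBMm grid (8·8=64): GGBBMM=2 GGBBMm=4 GGBBmm=2 GGBbMM=2 GGBbMm=4 GGBbmm=2 GgBBMM=4 GgBBMm=8 GgBBmm=4 GgBbMM=4 GgBbMm=8 GgBbmm=4 ggBBMM=2 ggBBMm=4 ggBBmm=2 ggBbMM=2 ggBbMm=4 ggBbmm=2
GGBBMM hits 2/64; gcd=2; 2÷2/64÷2 = 1/32

P(GGBBMM) = 1/32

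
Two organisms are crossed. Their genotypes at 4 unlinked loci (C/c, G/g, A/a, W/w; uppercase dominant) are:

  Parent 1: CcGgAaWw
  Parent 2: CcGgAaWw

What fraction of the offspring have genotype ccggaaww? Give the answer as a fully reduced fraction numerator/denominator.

P(ccggaaww) = 1/256

CcGgAaWw gametes: CGAW×1, CGAw×1, CGaW×1, CGaw×1, CgAW×1, CgAw×1, CgaW×1, Cgaw×1, cGAW×1, cGAw×1, cGaW×1, cGaw×1, cgAW×1, cgAw×1, cgaW×1, cgaw×1
CcGgAaWw gametes: CGAW×1, CGAw×1, CGaW×1, CGaw×1, CgAW×1, CgAw×1, CgaW×1, Cgaw×1, cGAW×1, cGAw×1, cGaW×1, cGaw×1, cgAW×1, cgAw×1, cgaW×1, cgaw×1
CcGgAaWw×CcGgAaWw grid (16·16=256): CCGGAAWW=1 CCGGAAWw=2 CCGGAAww=1 CCGGAaWW=2 CCGGAaWw=4 CCGGAaww=2 CCGGaaWW=1 CCGGaaWw=2 CCGGaaww=1 CCGgAAWW=2 CCGgAAWw=4 CCGgAAww=2 CCGgAaWW=4 CCGgAaWw=8 CCGgAaww=4 CCGgaaWW=2 CCGgaaWw=4 CCGgaaww=2 CCggAAWW=1 CCggAAWw=2 CCggAAww=1 CCggAaWW=2 CCggAaWw=4 CCggAaww=2 CCggaaWW=1 CCggaaWw=2 CCggaaww=1 CcGGAAWW=2 CcGGAAWw=4 CcGGAAww=2 CcGGAaWW=4 CcGGAaWw=8 CcGGAaww=4 CcGGaaWW=2 CcGGaaWw=4 CcGGaaww=2 CcGgAAWW=4 CcGgAAWw=8 CcGgAAww=4 CcGgAaWW=8 CcGgAaWw=16 CcGgAaww=8 CcGgaaWW=4 CcGgaaWw=8 CcGgaaww=4 CcggAAWW=2 CcggAAWw=4 CcggAAww=2 CcggAaWW=4 CcggAaWw=8 CcggAaww=4 CcggaaWW=2 CcggaaWw=4 Ccggaaww=2 ccGGAAWW=1 ccGGAAWw=2 ccGGAAww=1 ccGGAaWW=2 ccGGAaWw=4 ccGGAaww=2 ccGGaaWW=1 ccGGaaWw=2 ccGGaaww=1 ccGgAAWW=2 ccGgAAWw=4 ccGgAAww=2 ccGgAaWW=4 ccGgAaWw=8 ccGgAaww=4 ccGgaaWW=2 ccGgaaWw=4 ccGgaaww=2 ccggAAWW=1 ccggAAWw=2 ccggAAww=1 ccggAaWW=2 ccggAaWw=4 ccggAaww=2 ccggaaWW=1 ccggaaWw=2 ccggaaww=1
ccggaaww hits 1/256; gcd=1; 1÷1/256÷1 = 1/256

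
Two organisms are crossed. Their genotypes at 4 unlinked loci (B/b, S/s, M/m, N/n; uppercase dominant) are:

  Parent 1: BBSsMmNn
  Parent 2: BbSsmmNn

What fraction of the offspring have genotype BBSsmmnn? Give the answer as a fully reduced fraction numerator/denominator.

P(BBSsmmnn) = 1/32

BBSsMmNn gametes: BSMN×2, BSMn×2, BSmN×2, BSmn×2, BsMN×2, BsMn×2, BsmN×2, Bsmn×2
BbSsmmNn gametes: BSmN×2, BSmn×2, BsmN×2, Bsmn×2, bSmN×2, bSmn×2, bsmN×2, bsmn×2
BBSsMmNn×BbSsmmNn grid (16·16=256): BBSSMmNN=4 BBSSMmNn=8 BBSSMmnn=4 BBSSmmNN=4 BBSSmmNn=8 BBSSmmnn=4 BBSsMmNN=8 BBSsMmNn=16 BBSsMmnn=8 BBSsmmNN=8 BBSsmmNn=16 BBSsmmnn=8 BBssMmNN=4 BBssMmNn=8 BBssMmnn=4 BBssmmNN=4 BBssmmNn=8 BBssmmnn=4 BbSSMmNN=4 BbSSMmNn=8 BbSSMmnn=4 BbSSmmNN=4 BbSSmmNn=8 BbSSmmnn=4 BbSsMmNN=8 BbSsMmNn=16 BbSsMmnn=8 BbSsmmNN=8 BbSsmmNn=16 BbSsmmnn=8 BbssMmNN=4 BbssMmNn=8 BbssMmnn=4 BbssmmNN=4 BbssmmNn=8 Bbssmmnn=4
BBSsmmnn hits 8/256; gcd=8; 8÷8/256÷8 = 1/32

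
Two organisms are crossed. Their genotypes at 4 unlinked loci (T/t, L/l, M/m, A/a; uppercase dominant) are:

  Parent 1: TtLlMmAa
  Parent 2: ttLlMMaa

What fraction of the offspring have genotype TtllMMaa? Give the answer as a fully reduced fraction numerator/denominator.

TtLlMmAa gametes: TLMA×1, TLMa×1, TLmA×1, TLma×1, TlMA×1, TlMa×1, TlmA×1, Tlma×1, tLMA×1, tLMa×1, tLmA×1, tLma×1, tlMA×1, tlMa×1, tlmA×1, tlma×1
ttLlMMaa gametes: tLMa×8, tlMa×8
TtLlMmAa×ttLlMMaa grid (16·16=256): TtLLMMAa=8 TtLLMMaa=8 TtLLMmAa=8 TtLLMmaa=8 TtLlMMAa=16 TtLlMMaa=16 TtLlMmAa=16 TtLlMmaa=16 TtllMMAa=8 TtllMMaa=8 TtllMmAa=8 TtllMmaa=8 ttLLMMAa=8 ttLLMMaa=8 ttLLMmAa=8 ttLLMmaa=8 ttLlMMAa=16 ttLlMMaa=16 ttLlMmAa=16 ttLlMmaa=16 ttllMMAa=8 ttllMMaa=8 ttllMmAa=8 ttllMmaa=8
TtllMMaa hits 8/256; gcd=8; 8÷8/256÷8 = 1/32

P(TtllMMaa) = 1/32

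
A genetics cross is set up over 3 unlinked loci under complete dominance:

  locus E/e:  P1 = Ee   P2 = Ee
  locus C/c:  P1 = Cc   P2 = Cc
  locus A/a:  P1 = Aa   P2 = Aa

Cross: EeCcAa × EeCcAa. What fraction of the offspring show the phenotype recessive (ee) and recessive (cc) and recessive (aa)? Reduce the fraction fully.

P(ee cc aa) = 1/64

EeCcAa gametes: ECA×1, ECa×1, EcA×1, Eca×1, eCA×1, eCa×1, ecA×1, eca×1
EeCcAa gametes: ECA×1, ECa×1, EcA×1, Eca×1, eCA×1, eCa×1, ecA×1, eca×1
EeCcAa×EeCcAa grid (8·8=64): EECCAA=1 EECCAa=2 EECCaa=1 EECcAA=2 EECcAa=4 EECcaa=2 EEccAA=1 EEccAa=2 EEccaa=1 EeCCAA=2 EeCCAa=4 EeCCaa=2 EeCcAA=4 EeCcAa=8 EeCcaa=4 EeccAA=2 EeccAa=4 Eeccaa=2 eeCCAA=1 eeCCAa=2 eeCCaa=1 eeCcAA=2 eeCcAa=4 eeCcaa=2 eeccAA=1 eeccAa=2 eeccaa=1
ee cc aa hits 1/64; gcd=1; 1÷1/64÷1 = 1/64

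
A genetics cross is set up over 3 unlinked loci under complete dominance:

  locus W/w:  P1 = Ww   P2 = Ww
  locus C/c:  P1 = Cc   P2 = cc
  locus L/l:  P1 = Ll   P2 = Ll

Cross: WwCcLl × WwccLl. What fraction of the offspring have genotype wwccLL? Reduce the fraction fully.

P(wwccLL) = 1/32

WwCcLl gametes: WCL×1, WCl×1, WcL×1, Wcl×1, wCL×1, wCl×1, wcL×1, wcl×1
WwccLl gametes: WcL×2, Wcl×2, wcL×2, wcl×2
WwCcLl×WwccLl grid (8·8=64): WWCcLL=2 WWCcLl=4 WWCcll=2 WWccLL=2 WWccLl=4 WWccll=2 WwCcLL=4 WwCcLl=8 WwCcll=4 WwccLL=4 WwccLl=8 Wwccll=4 wwCcLL=2 wwCcLl=4 wwCcll=2 wwccLL=2 wwccLl=4 wwccll=2
wwccLL hits 2/64; gcd=2; 2÷2/64÷2 = 1/32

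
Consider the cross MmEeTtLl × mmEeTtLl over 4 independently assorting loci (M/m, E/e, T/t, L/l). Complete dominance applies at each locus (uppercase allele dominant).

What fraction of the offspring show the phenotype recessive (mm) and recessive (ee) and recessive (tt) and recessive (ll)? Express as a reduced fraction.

P(mm ee tt ll) = 1/128

MmEeTtLl gametes: METL×1, METl×1, MEtL×1, MEtl×1, MeTL×1, MeTl×1, MetL×1, Metl×1, mETL×1, mETl×1, mEtL×1, mEtl×1, meTL×1, meTl×1, metL×1, metl×1
mmEeTtLl gametes: mETL×2, mETl×2, mEtL×2, mEtl×2, meTL×2, meTl×2, metL×2, metl×2
MmEeTtLl×mmEeTtLl grid (16·16=256): MmEETTLL=2 MmEETTLl=4 MmEETTll=2 MmEETtLL=4 MmEETtLl=8 MmEETtll=4 MmEEttLL=2 MmEEttLl=4 MmEEttll=2 MmEeTTLL=4 MmEeTTLl=8 MmEeTTll=4 MmEeTtLL=8 MmEeTtLl=16 MmEeTtll=8 MmEettLL=4 MmEettLl=8 MmEettll=4 MmeeTTLL=2 MmeeTTLl=4 MmeeTTll=2 MmeeTtLL=4 MmeeTtLl=8 MmeeTtll=4 MmeettLL=2 MmeettLl=4 Mmeettll=2 mmEETTLL=2 mmEETTLl=4 mmEETTll=2 mmEETtLL=4 mmEETtLl=8 mmEETtll=4 mmEEttLL=2 mmEEttLl=4 mmEEttll=2 mmEeTTLL=4 mmEeTTLl=8 mmEeTTll=4 mmEeTtLL=8 mmEeTtLl=16 mmEeTtll=8 mmEettLL=4 mmEettLl=8 mmEettll=4 mmeeTTLL=2 mmeeTTLl=4 mmeeTTll=2 mmeeTtLL=4 mmeeTtLl=8 mmeeTtll=4 mmeettLL=2 mmeettLl=4 mmeettll=2
mm ee tt ll hits 2/256; gcd=2; 2÷2/256÷2 = 1/128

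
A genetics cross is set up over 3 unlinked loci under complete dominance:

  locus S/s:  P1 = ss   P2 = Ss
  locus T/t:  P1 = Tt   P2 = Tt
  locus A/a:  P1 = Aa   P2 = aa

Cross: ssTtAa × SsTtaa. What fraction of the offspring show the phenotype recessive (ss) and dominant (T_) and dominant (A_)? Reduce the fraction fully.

ssTtAa gametes: sTA×2, sTa×2, stA×2, sta×2
SsTtaa gametes: STa×2, Sta×2, sTa×2, sta×2
ssTtAa×SsTtaa grid (8·8=64): SsTTAa=4 SsTTaa=4 SsTtAa=8 SsTtaa=8 SsttAa=4 Ssttaa=4 ssTTAa=4 ssTTaa=4 ssTtAa=8 ssTtaa=8 ssttAa=4 ssttaa=4
ss T_ A_ hits 12/64; gcd=4; 12÷4/64÷4 = 3/16

P(ss T_ A_) = 3/16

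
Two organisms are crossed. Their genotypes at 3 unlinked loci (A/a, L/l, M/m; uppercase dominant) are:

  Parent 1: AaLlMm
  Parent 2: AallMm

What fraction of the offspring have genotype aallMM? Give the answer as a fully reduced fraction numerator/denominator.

P(aallMM) = 1/32

AaLlMm gametes: ALM×1, ALm×1, AlM×1, Alm×1, aLM×1, aLm×1, alM×1, alm×1
AallMm gametes: AlM×2, Alm×2, alM×2, alm×2
AaLlMm×AallMm grid (8·8=64): AALlMM=2 AALlMm=4 AALlmm=2 AAllMM=2 AAllMm=4 AAllmm=2 AaLlMM=4 AaLlMm=8 AaLlmm=4 AallMM=4 AallMm=8 Aallmm=4 aaLlMM=2 aaLlMm=4 aaLlmm=2 aallMM=2 aallMm=4 aallmm=2
aallMM hits 2/64; gcd=2; 2÷2/64÷2 = 1/32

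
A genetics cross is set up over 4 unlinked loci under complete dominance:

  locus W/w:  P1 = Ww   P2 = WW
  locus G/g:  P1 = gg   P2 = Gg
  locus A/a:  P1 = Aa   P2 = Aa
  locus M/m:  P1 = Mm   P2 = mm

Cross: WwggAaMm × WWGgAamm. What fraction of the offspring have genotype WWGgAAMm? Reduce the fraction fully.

P(WWGgAAMm) = 1/32

WwggAaMm gametes: WgAM×2, WgAm×2, WgaM×2, Wgam×2, wgAM×2, wgAm×2, wgaM×2, wgam×2
WWGgAamm gametes: WGAm×4, WGam×4, WgAm×4, Wgam×4
WwggAaMm×WWGgAamm grid (16·16=256): WWGgAAMm=8 WWGgAAmm=8 WWGgAaMm=16 WWGgAamm=16 WWGgaaMm=8 WWGgaamm=8 WWggAAMm=8 WWggAAmm=8 WWggAaMm=16 WWggAamm=16 WWggaaMm=8 WWggaamm=8 WwGgAAMm=8 WwGgAAmm=8 WwGgAaMm=16 WwGgAamm=16 WwGgaaMm=8 WwGgaamm=8 WwggAAMm=8 WwggAAmm=8 WwggAaMm=16 WwggAamm=16 WwggaaMm=8 Wwggaamm=8
WWGgAAMm hits 8/256; gcd=8; 8÷8/256÷8 = 1/32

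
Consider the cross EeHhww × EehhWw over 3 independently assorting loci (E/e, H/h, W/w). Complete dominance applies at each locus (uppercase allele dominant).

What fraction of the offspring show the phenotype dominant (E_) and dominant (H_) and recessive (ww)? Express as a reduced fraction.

P(E_ H_ ww) = 3/16

EeHhww gametes: EHw×2, Ehw×2, eHw×2, ehw×2
EehhWw gametes: EhW×2, Ehw×2, ehW×2, ehw×2
EeHhww×EehhWw grid (8·8=64): EEHhWw=4 EEHhww=4 EEhhWw=4 EEhhww=4 EeHhWw=8 EeHhww=8 EehhWw=8 Eehhww=8 eeHhWw=4 eeHhww=4 eehhWw=4 eehhww=4
E_ H_ ww hits 12/64; gcd=4; 12÷4/64÷4 = 3/16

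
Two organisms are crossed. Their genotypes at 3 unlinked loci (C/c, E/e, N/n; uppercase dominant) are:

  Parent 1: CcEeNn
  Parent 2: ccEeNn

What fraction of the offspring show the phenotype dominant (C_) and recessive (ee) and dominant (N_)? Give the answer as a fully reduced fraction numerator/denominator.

P(C_ ee N_) = 3/32

CcEeNn gametes: CEN×1, CEn×1, CeN×1, Cen×1, cEN×1, cEn×1, ceN×1, cen×1
ccEeNn gametes: cEN×2, cEn×2, ceN×2, cen×2
CcEeNn×ccEeNn grid (8·8=64): CcEENN=2 CcEENn=4 CcEEnn=2 CcEeNN=4 CcEeNn=8 CcEenn=4 CceeNN=2 CceeNn=4 Cceenn=2 ccEENN=2 ccEENn=4 ccEEnn=2 ccEeNN=4 ccEeNn=8 ccEenn=4 cceeNN=2 cceeNn=4 cceenn=2
C_ ee N_ hits 6/64; gcd=2; 6÷2/64÷2 = 3/32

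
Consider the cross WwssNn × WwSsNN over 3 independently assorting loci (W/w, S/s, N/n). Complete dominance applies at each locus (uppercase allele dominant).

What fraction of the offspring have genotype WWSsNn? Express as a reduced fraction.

P(WWSsNn) = 1/16

WwssNn gametes: WsN×2, Wsn×2, wsN×2, wsn×2
WwSsNN gametes: WSN×2, WsN×2, wSN×2, wsN×2
WwssNn×WwSsNN grid (8·8=64): WWSsNN=4 WWSsNn=4 WWssNN=4 WWssNn=4 WwSsNN=8 WwSsNn=8 WwssNN=8 WwssNn=8 wwSsNN=4 wwSsNn=4 wwssNN=4 wwssNn=4
WWSsNn hits 4/64; gcd=4; 4÷4/64÷4 = 1/16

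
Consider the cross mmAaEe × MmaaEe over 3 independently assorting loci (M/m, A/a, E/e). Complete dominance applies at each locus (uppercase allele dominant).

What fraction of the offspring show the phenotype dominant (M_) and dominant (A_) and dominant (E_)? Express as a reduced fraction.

P(M_ A_ E_) = 3/16

mmAaEe gametes: mAE×2, mAe×2, maE×2, mae×2
MmaaEe gametes: MaE×2, Mae×2, maE×2, mae×2
mmAaEe×MmaaEe grid (8·8=64): MmAaEE=4 MmAaEe=8 MmAaee=4 MmaaEE=4 MmaaEe=8 Mmaaee=4 mmAaEE=4 mmAaEe=8 mmAaee=4 mmaaEE=4 mmaaEe=8 mmaaee=4
M_ A_ E_ hits 12/64; gcd=4; 12÷4/64÷4 = 3/16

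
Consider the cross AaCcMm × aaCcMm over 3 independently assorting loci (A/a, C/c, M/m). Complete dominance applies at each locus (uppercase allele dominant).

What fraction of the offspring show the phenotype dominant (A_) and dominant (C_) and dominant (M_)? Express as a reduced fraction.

P(A_ C_ M_) = 9/32

AaCcMm gametes: ACM×1, ACm×1, AcM×1, Acm×1, aCM×1, aCm×1, acM×1, acm×1
aaCcMm gametes: aCM×2, aCm×2, acM×2, acm×2
AaCcMm×aaCcMm grid (8·8=64): AaCCMM=2 AaCCMm=4 AaCCmm=2 AaCcMM=4 AaCcMm=8 AaCcmm=4 AaccMM=2 AaccMm=4 Aaccmm=2 aaCCMM=2 aaCCMm=4 aaCCmm=2 aaCcMM=4 aaCcMm=8 aaCcmm=4 aaccMM=2 aaccMm=4 aaccmm=2
A_ C_ M_ hits 18/64; gcd=2; 18÷2/64÷2 = 9/32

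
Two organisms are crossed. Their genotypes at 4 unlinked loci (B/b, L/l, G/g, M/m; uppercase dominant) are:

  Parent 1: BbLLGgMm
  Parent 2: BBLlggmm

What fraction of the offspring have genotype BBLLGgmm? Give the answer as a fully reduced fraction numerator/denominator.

BbLLGgMm gametes: BLGM×2, BLGm×2, BLgM×2, BLgm×2, bLGM×2, bLGm×2, bLgM×2, bLgm×2
BBLlggmm gametes: BLgm×8, Blgm×8
BbLLGgMm×BBLlggmm grid (16·16=256): BBLLGgMm=16 BBLLGgmm=16 BBLLggMm=16 BBLLggmm=16 BBLlGgMm=16 BBLlGgmm=16 BBLlggMm=16 BBLlggmm=16 BbLLGgMm=16 BbLLGgmm=16 BbLLggMm=16 BbLLggmm=16 BbLlGgMm=16 BbLlGgmm=16 BbLlggMm=16 BbLlggmm=16
BBLLGgmm hits 16/256; gcd=16; 16÷16/256÷16 = 1/16

P(BBLLGgmm) = 1/16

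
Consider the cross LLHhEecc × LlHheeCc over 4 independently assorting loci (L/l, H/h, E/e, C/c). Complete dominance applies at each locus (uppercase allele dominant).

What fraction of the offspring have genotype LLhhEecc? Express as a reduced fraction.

P(LLhhEecc) = 1/32

LLHhEecc gametes: LHEc×4, LHec×4, LhEc×4, Lhec×4
LlHheeCc gametes: LHeC×2, LHec×2, LheC×2, Lhec×2, lHeC×2, lHec×2, lheC×2, lhec×2
LLHhEecc×LlHheeCc grid (16·16=256): LLHHEeCc=8 LLHHEecc=8 LLHHeeCc=8 LLHHeecc=8 LLHhEeCc=16 LLHhEecc=16 LLHheeCc=16 LLHheecc=16 LLhhEeCc=8 LLhhEecc=8 LLhheeCc=8 LLhheecc=8 LlHHEeCc=8 LlHHEecc=8 LlHHeeCc=8 LlHHeecc=8 LlHhEeCc=16 LlHhEecc=16 LlHheeCc=16 LlHheecc=16 LlhhEeCc=8 LlhhEecc=8 LlhheeCc=8 Llhheecc=8
LLhhEecc hits 8/256; gcd=8; 8÷8/256÷8 = 1/32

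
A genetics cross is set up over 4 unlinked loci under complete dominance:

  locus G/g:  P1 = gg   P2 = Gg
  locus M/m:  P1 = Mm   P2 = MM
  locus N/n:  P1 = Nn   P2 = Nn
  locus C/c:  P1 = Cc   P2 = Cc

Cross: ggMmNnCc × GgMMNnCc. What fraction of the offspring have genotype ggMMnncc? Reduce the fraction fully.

P(ggMMnncc) = 1/64

ggMmNnCc gametes: gMNC×2, gMNc×2, gMnC×2, gMnc×2, gmNC×2, gmNc×2, gmnC×2, gmnc×2
GgMMNnCc gametes: GMNC×2, GMNc×2, GMnC×2, GMnc×2, gMNC×2, gMNc×2, gMnC×2, gMnc×2
ggMmNnCc×GgMMNnCc grid (16·16=256): GgMMNNCC=4 GgMMNNCc=8 GgMMNNcc=4 GgMMNnCC=8 GgMMNnCc=16 GgMMNncc=8 GgMMnnCC=4 GgMMnnCc=8 GgMMnncc=4 GgMmNNCC=4 GgMmNNCc=8 GgMmNNcc=4 GgMmNnCC=8 GgMmNnCc=16 GgMmNncc=8 GgMmnnCC=4 GgMmnnCc=8 GgMmnncc=4 ggMMNNCC=4 ggMMNNCc=8 ggMMNNcc=4 ggMMNnCC=8 ggMMNnCc=16 ggMMNncc=8 ggMMnnCC=4 ggMMnnCc=8 ggMMnncc=4 ggMmNNCC=4 ggMmNNCc=8 ggMmNNcc=4 ggMmNnCC=8 ggMmNnCc=16 ggMmNncc=8 ggMmnnCC=4 ggMmnnCc=8 ggMmnncc=4
ggMMnncc hits 4/256; gcd=4; 4÷4/256÷4 = 1/64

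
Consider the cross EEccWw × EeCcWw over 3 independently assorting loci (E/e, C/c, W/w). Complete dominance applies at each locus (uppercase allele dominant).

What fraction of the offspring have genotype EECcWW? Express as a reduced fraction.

EEccWw gametes: EcW×4, Ecw×4
EeCcWw gametes: ECW×1, ECw×1, EcW×1, Ecw×1, eCW×1, eCw×1, ecW×1, ecw×1
EEccWw×EeCcWw grid (8·8=64): EECcWW=4 EECcWw=8 EECcww=4 EEccWW=4 EEccWw=8 EEccww=4 EeCcWW=4 EeCcWw=8 EeCcww=4 EeccWW=4 EeccWw=8 Eeccww=4
EECcWW hits 4/64; gcd=4; 4÷4/64÷4 = 1/16

P(EECcWW) = 1/16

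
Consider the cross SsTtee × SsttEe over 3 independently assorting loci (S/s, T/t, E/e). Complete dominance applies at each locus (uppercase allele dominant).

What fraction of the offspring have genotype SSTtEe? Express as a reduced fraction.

P(SSTtEe) = 1/16

SsTtee gametes: STe×2, Ste×2, sTe×2, ste×2
SsttEe gametes: StE×2, Ste×2, stE×2, ste×2
SsTtee×SsttEe grid (8·8=64): SSTtEe=4 SSTtee=4 SSttEe=4 SSttee=4 SsTtEe=8 SsTtee=8 SsttEe=8 Ssttee=8 ssTtEe=4 ssTtee=4 ssttEe=4 ssttee=4
SSTtEe hits 4/64; gcd=4; 4÷4/64÷4 = 1/16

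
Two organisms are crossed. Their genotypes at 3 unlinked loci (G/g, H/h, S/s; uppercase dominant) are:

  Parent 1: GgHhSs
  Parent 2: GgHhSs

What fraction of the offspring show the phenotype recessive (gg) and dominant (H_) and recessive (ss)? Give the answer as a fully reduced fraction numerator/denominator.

P(gg H_ ss) = 3/64

GgHhSs gametes: GHS×1, GHs×1, GhS×1, Ghs×1, gHS×1, gHs×1, ghS×1, ghs×1
GgHhSs gametes: GHS×1, GHs×1, GhS×1, Ghs×1, gHS×1, gHs×1, ghS×1, ghs×1
GgHhSs×GgHhSs grid (8·8=64): GGHHSS=1 GGHHSs=2 GGHHss=1 GGHhSS=2 GGHhSs=4 GGHhss=2 GGhhSS=1 GGhhSs=2 GGhhss=1 GgHHSS=2 GgHHSs=4 GgHHss=2 GgHhSS=4 GgHhSs=8 GgHhss=4 GghhSS=2 GghhSs=4 Gghhss=2 ggHHSS=1 ggHHSs=2 ggHHss=1 ggHhSS=2 ggHhSs=4 ggHhss=2 gghhSS=1 gghhSs=2 gghhss=1
gg H_ ss hits 3/64; gcd=1; 3÷1/64÷1 = 3/64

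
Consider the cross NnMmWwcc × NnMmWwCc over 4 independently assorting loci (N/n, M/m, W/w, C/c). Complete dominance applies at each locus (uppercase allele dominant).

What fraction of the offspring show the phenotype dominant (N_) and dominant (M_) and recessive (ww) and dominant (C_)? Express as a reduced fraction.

P(N_ M_ ww C_) = 9/128

NnMmWwcc gametes: NMWc×2, NMwc×2, NmWc×2, Nmwc×2, nMWc×2, nMwc×2, nmWc×2, nmwc×2
NnMmWwCc gametes: NMWC×1, NMWc×1, NMwC×1, NMwc×1, NmWC×1, NmWc×1, NmwC×1, Nmwc×1, nMWC×1, nMWc×1, nMwC×1, nMwc×1, nmWC×1, nmWc×1, nmwC×1, nmwc×1
NnMmWwcc×NnMmWwCc grid (16·16=256): NNMMWWCc=2 NNMMWWcc=2 NNMMWwCc=4 NNMMWwcc=4 NNMMwwCc=2 NNMMwwcc=2 NNMmWWCc=4 NNMmWWcc=4 NNMmWwCc=8 NNMmWwcc=8 NNMmwwCc=4 NNMmwwcc=4 NNmmWWCc=2 NNmmWWcc=2 NNmmWwCc=4 NNmmWwcc=4 NNmmwwCc=2 NNmmwwcc=2 NnMMWWCc=4 NnMMWWcc=4 NnMMWwCc=8 NnMMWwcc=8 NnMMwwCc=4 NnMMwwcc=4 NnMmWWCc=8 NnMmWWcc=8 NnMmWwCc=16 NnMmWwcc=16 NnMmwwCc=8 NnMmwwcc=8 NnmmWWCc=4 NnmmWWcc=4 NnmmWwCc=8 NnmmWwcc=8 NnmmwwCc=4 Nnmmwwcc=4 nnMMWWCc=2 nnMMWWcc=2 nnMMWwCc=4 nnMMWwcc=4 nnMMwwCc=2 nnMMwwcc=2 nnMmWWCc=4 nnMmWWcc=4 nnMmWwCc=8 nnMmWwcc=8 nnMmwwCc=4 nnMmwwcc=4 nnmmWWCc=2 nnmmWWcc=2 nnmmWwCc=4 nnmmWwcc=4 nnmmwwCc=2 nnmmwwcc=2
N_ M_ ww C_ hits 18/256; gcd=2; 18÷2/256÷2 = 9/128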